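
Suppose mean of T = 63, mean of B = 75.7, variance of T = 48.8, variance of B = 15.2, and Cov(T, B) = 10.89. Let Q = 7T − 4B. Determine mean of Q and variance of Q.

mean of Q = 7·mean of T + (-4)·mean of B = 7·63 + (-4)·75.7 = 138.2.
variance of Q = a²·variance of T + b²·variance of B + 2ab·Cov(T, B) with a = 7, b = -4.
= 7²·48.8 + (-4)²·15.2 + 2·7·(-4)·10.89
= 2391.2 + 243.2 + (-609.84) = 2024.56.

mean of Q = 138.2, variance of Q = 2024.56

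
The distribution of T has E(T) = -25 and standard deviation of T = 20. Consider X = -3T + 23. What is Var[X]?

Var[X] = 3600

X = -3T + 23 is linear with a = -3, b = 23.
Var[T] = 20² = 400.
Var[X] = a²·Var[T] = (-3)²·400 = 3600 (the additive constant 23 does not affect variance).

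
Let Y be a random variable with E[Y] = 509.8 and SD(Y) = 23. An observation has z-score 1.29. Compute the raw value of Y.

Y = E[Y] + z·SD(Y) = 509.8 + 1.29·23 = 539.47.

Y = 539.47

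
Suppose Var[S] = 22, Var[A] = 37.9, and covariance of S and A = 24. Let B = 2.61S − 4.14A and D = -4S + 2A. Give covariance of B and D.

covariance of B and D = -20.772

By bilinearity, covariance of B and D = ac·Var[S] + bd·Var[A] + (ad+bc)·covariance of S and A, with a=2.61, b=-4.14, c=-4, d=2.
ac·Var[S] = 2.61·(-4)·22 = -229.68
bd·Var[A] = (-4.14)·2·37.9 = -313.812
(ad+bc)·covariance of S and A = (21.78)·24 = 522.72
covariance of B and D = -229.68 + (-313.812) + 522.72 = -20.772.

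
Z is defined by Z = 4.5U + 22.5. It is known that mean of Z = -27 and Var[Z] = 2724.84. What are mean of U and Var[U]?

From Z = 4.5U + 22.5: mean of Z = a·mean of U + b, so mean of U = (mean of Z − b)/a = (-27 − 22.5)/4.5 = -11.
Var[Z] = a²·Var[U], so Var[U] = 2724.84/4.5² = 134.56.

mean of U = -11, Var[U] = 134.56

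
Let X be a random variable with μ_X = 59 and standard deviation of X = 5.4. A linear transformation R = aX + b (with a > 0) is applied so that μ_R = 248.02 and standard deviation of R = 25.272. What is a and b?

standard deviation of R = a·standard deviation of X (a > 0), so a = 25.272/5.4 = 4.68.
μ_R = a·μ_X + b, so b = 248.02 − 4.68·59 = -28.1.

a = 4.68, b = -28.1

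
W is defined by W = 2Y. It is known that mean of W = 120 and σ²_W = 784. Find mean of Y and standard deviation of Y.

mean of Y = 60, standard deviation of Y = 14

From W = 2Y: mean of W = a·mean of Y + b, so mean of Y = (mean of W − b)/a = (120 − 0)/2 = 60.
standard deviation of W = √784 = 28.
standard deviation of W = |a|·standard deviation of Y, so standard deviation of Y = 28/|2| = 14.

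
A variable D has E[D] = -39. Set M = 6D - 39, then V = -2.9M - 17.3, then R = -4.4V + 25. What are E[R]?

E[R] = -3382.36

E[M] = 6·(-39) + (-39) = -273.
E[V] = (-2.9)·(-273) + (-17.3) = 774.4.
E[R] = (-4.4)·774.4 + 25 = -3382.36.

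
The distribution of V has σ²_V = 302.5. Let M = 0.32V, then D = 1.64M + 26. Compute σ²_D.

σ²_D = 83.3130496

σ²_M = 0.32²·302.5 = 30.976.
σ²_D = 1.64²·30.976 = 83.3130496.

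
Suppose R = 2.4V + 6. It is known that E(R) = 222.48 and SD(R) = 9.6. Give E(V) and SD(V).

E(V) = 90.2, SD(V) = 4

From R = 2.4V + 6: E(R) = a·E(V) + b, so E(V) = (E(R) − b)/a = (222.48 − 6)/2.4 = 90.2.
SD(R) = |a|·SD(V), so SD(V) = 9.6/|2.4| = 4.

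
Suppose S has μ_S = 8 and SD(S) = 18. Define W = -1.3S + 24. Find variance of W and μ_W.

variance of W = 547.56, μ_W = 13.6

W = -1.3S + 24 is linear with a = -1.3, b = 24.
variance of S = 18² = 324.
variance of W = a²·variance of S = (-1.3)²·324 = 547.56 (the additive constant 24 does not affect variance).
μ_W = a·μ_S + b = (-1.3)·8 + 24 = 13.6.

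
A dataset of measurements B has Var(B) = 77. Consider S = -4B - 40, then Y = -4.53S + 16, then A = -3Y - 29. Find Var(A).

Var(A) = 227535.7392

Var(S) = (-4)²·77 = 1232.
Var(Y) = (-4.53)²·1232 = 25281.7488.
Var(A) = (-3)²·25281.7488 = 227535.7392.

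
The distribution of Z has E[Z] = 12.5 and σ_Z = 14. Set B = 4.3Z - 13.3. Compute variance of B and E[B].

B = 4.3Z - 13.3 is linear with a = 4.3, b = -13.3.
variance of Z = 14² = 196.
variance of B = a²·variance of Z = 4.3²·196 = 3624.04 (the additive constant -13.3 does not affect variance).
E[B] = a·E[Z] + b = 4.3·12.5 + (-13.3) = 40.45.

variance of B = 3624.04, E[B] = 40.45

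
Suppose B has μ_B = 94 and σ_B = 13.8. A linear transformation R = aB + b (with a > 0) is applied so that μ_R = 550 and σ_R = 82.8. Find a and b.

a = 6, b = -14

σ_R = a·σ_B (a > 0), so a = 82.8/13.8 = 6.
μ_R = a·μ_B + b, so b = 550 − 6·94 = -14.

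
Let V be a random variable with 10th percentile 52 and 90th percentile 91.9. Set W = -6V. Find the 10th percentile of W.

10th percentile of W = -551.4

Since a = -6 < 0 the transformation is decreasing, reversing order: the 10th percentile of W corresponds to the 90th percentile of V.
So P_{10}(W) = a·P_{90}(V) + b = (-6)·91.9 = -551.4.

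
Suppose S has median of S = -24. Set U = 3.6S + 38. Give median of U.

A linear map preserves order up to sign, so median of U = a·median of S + b = 3.6·(-24) + 38 = -48.4.

median of U = -48.4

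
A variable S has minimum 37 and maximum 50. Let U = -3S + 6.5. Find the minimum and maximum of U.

a = -3 < 0, so order reverses: min(U) = a·max(S)+b = (-3)·50 + 6.5 = -143.5; max(U) = a·min(S)+b = (-3)·37 + 6.5 = -104.5.

min(U) = -143.5, max(U) = -104.5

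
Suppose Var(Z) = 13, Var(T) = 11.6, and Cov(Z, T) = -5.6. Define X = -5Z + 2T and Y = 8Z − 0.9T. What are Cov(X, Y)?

By bilinearity, Cov(X, Y) = ac·Var(Z) + bd·Var(T) + (ad+bc)·Cov(Z, T), with a=-5, b=2, c=8, d=-0.9.
ac·Var(Z) = (-5)·8·13 = -520
bd·Var(T) = 2·(-0.9)·11.6 = -20.88
(ad+bc)·Cov(Z, T) = (20.5)·(-5.6) = -114.8
Cov(X, Y) = -520 + (-20.88) + (-114.8) = -655.68.

Cov(X, Y) = -655.68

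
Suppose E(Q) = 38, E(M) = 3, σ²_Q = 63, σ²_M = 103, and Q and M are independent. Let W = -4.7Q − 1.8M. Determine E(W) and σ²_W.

E(W) = -184, σ²_W = 1725.39

E(W) = (-4.7)·E(Q) + (-1.8)·E(M) = (-4.7)·38 + (-1.8)·3 = -184.
σ²_W = a²·σ²_Q + b²·σ²_M + 2ab·covariance of Q and M with a = -4.7, b = -1.8.
Independence gives covariance of Q and M = 0.
= (-4.7)²·63 + (-1.8)²·103 + 2·(-4.7)·(-1.8)·0
= 1391.67 + 333.72 + 0 = 1725.39.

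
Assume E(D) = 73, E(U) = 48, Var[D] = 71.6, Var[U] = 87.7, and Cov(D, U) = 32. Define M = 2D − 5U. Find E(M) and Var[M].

E(M) = -94, Var[M] = 1838.9

E(M) = 2·E(D) + (-5)·E(U) = 2·73 + (-5)·48 = -94.
Var[M] = a²·Var[D] + b²·Var[U] + 2ab·Cov(D, U) with a = 2, b = -5.
= 2²·71.6 + (-5)²·87.7 + 2·2·(-5)·32
= 286.4 + 2192.5 + (-640) = 1838.9.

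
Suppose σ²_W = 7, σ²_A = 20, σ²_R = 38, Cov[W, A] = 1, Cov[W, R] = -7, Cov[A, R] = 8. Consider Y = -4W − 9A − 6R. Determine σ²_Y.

σ²_Y = a²·σ²_W + b²·σ²_A + c²·σ²_R + 2ab·Cov[W, A] + 2ac·Cov[W, R] + 2bc·Cov[A, R], with a = -4, b = -9, c = -6.
= 112 + 1620 + 1368 + 72 + (-336) + 864
= 3700.

σ²_Y = 3700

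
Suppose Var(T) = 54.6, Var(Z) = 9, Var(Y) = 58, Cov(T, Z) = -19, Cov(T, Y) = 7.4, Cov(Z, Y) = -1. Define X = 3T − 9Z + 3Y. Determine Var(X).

Var(X) = a²·Var(T) + b²·Var(Z) + c²·Var(Y) + 2ab·Cov(T, Z) + 2ac·Cov(T, Y) + 2bc·Cov(Z, Y), with a = 3, b = -9, c = 3.
= 491.4 + 729 + 522 + 1026 + 133.2 + 54
= 2955.6.

Var(X) = 2955.6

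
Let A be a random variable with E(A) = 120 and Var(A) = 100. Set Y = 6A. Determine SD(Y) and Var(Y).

Y = 6A is linear with a = 6, b = 0.
SD(A) = √100 = 10.
SD(Y) = |a|·SD(A) = |6|·10 = 60.
Var(Y) = a²·Var(A) = 6²·100 = 3600.

SD(Y) = 60, Var(Y) = 3600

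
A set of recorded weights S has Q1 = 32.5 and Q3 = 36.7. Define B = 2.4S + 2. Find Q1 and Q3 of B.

a = 2.4 > 0: Q1(B) = a·Q1(S)+b = 80, Q3(B) = a·Q3(S)+b = 90.08.

Q1(B) = 80, Q3(B) = 90.08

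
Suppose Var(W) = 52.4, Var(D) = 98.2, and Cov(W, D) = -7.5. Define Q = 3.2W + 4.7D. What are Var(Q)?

Var(Q) = 2480.214

Var(Q) = a²·Var(W) + b²·Var(D) + 2ab·Cov(W, D) with a = 3.2, b = 4.7.
= 3.2²·52.4 + 4.7²·98.2 + 2·3.2·4.7·(-7.5)
= 536.576 + 2169.238 + (-225.6) = 2480.214.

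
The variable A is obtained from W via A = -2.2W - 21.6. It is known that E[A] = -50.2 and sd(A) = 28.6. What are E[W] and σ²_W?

E[W] = 13, σ²_W = 169

From A = -2.2W - 21.6: E[A] = a·E[W] + b, so E[W] = (E[A] − b)/a = (-50.2 − (-21.6))/(-2.2) = 13.
σ²_A = 28.6² = 817.96.
σ²_A = a²·σ²_W, so σ²_W = 817.96/(-2.2)² = 169.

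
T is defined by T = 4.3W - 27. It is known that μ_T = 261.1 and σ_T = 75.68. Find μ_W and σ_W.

μ_W = 67, σ_W = 17.6

From T = 4.3W - 27: μ_T = a·μ_W + b, so μ_W = (μ_T − b)/a = (261.1 − (-27))/4.3 = 67.
σ_T = |a|·σ_W, so σ_W = 75.68/|4.3| = 17.6.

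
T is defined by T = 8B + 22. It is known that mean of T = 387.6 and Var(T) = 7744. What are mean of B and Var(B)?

From T = 8B + 22: mean of T = a·mean of B + b, so mean of B = (mean of T − b)/a = (387.6 − 22)/8 = 45.7.
Var(T) = a²·Var(B), so Var(B) = 7744/8² = 121.

mean of B = 45.7, Var(B) = 121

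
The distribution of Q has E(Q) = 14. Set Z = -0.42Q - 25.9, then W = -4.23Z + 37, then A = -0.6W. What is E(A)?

E(A) = -102.85764

E(Z) = (-0.42)·14 + (-25.9) = -31.78.
E(W) = (-4.23)·(-31.78) + 37 = 171.4294.
E(A) = (-0.6)·171.4294 = -102.85764.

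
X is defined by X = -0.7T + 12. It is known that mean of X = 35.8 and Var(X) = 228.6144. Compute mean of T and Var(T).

From X = -0.7T + 12: mean of X = a·mean of T + b, so mean of T = (mean of X − b)/a = (35.8 − 12)/(-0.7) = -34.
Var(X) = a²·Var(T), so Var(T) = 228.6144/(-0.7)² = 466.56.

mean of T = -34, Var(T) = 466.56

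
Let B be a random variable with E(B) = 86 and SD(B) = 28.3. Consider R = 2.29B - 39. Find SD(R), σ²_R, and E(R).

R = 2.29B - 39 is linear with a = 2.29, b = -39.
SD(R) = |a|·SD(B) = |2.29|·28.3 = 64.807.
σ²_B = 28.3² = 800.89.
σ²_R = a²·σ²_B = 2.29²·800.89 = 4199.947249 (the additive constant -39 does not affect variance).
E(R) = a·E(B) + b = 2.29·86 + (-39) = 157.94.

SD(R) = 64.807, σ²_R = 4199.947249, E(R) = 157.94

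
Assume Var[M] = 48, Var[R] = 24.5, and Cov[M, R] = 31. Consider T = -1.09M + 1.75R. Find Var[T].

Var[T] = a²·Var[M] + b²·Var[R] + 2ab·Cov[M, R] with a = -1.09, b = 1.75.
= (-1.09)²·48 + 1.75²·24.5 + 2·(-1.09)·1.75·31
= 57.0288 + 75.03125 + (-118.265) = 13.79505.

Var[T] = 13.79505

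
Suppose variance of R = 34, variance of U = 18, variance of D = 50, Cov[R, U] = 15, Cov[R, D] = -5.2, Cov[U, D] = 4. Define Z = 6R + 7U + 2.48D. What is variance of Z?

variance of Z = a²·variance of R + b²·variance of U + c²·variance of D + 2ab·Cov[R, U] + 2ac·Cov[R, D] + 2bc·Cov[U, D], with a = 6, b = 7, c = 2.48.
= 1224 + 882 + 307.52 + 1260 + (-154.752) + 138.88
= 3657.648.

variance of Z = 3657.648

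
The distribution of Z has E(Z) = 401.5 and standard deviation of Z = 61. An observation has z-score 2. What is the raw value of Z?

Z = 523.5

Z = E(Z) + z·standard deviation of Z = 401.5 + 2·61 = 523.5.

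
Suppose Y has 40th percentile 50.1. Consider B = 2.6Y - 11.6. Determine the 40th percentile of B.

Since a = 2.6 > 0 the transformation is increasing, so the 40th percentile of B = a·(P_{40} of Y) + b = 2.6·50.1 + (-11.6) = 118.66.

40th percentile of B = 118.66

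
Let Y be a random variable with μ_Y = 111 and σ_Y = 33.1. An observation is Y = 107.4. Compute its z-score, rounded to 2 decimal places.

z = (Y − μ_Y) / σ_Y = (107.4 − 111) / 33.1 ≈ -0.11.

z = -0.11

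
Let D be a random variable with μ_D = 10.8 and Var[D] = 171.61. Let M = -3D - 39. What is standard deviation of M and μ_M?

M = -3D - 39 is linear with a = -3, b = -39.
standard deviation of D = √171.61 = 13.1.
standard deviation of M = |a|·standard deviation of D = |-3|·13.1 = 39.3.
μ_M = a·μ_D + b = (-3)·10.8 + (-39) = -71.4.

standard deviation of M = 39.3, μ_M = -71.4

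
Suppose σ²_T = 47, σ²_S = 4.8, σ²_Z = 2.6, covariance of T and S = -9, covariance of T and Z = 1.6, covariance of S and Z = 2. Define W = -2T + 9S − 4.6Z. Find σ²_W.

σ²_W = a²·σ²_T + b²·σ²_S + c²·σ²_Z + 2ab·covariance of T and S + 2ac·covariance of T and Z + 2bc·covariance of S and Z, with a = -2, b = 9, c = -4.6.
= 188 + 388.8 + 55.016 + 324 + 29.44 + (-165.6)
= 819.656.

σ²_W = 819.656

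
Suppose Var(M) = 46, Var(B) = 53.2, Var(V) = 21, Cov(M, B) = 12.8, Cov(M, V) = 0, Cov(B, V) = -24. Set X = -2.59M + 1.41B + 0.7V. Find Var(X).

Var(X) = 283.76488

Var(X) = a²·Var(M) + b²·Var(B) + c²·Var(V) + 2ab·Cov(M, B) + 2ac·Cov(M, V) + 2bc·Cov(B, V), with a = -2.59, b = 1.41, c = 0.7.
= 308.5726 + 105.76692 + 10.29 + (-93.48864) + 0 + (-47.376)
= 283.76488.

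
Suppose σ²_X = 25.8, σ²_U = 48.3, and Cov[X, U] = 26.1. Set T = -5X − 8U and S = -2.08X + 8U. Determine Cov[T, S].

Cov[T, S] = -3432.576

By bilinearity, Cov[T, S] = ac·σ²_X + bd·σ²_U + (ad+bc)·Cov[X, U], with a=-5, b=-8, c=-2.08, d=8.
ac·σ²_X = (-5)·(-2.08)·25.8 = 268.32
bd·σ²_U = (-8)·8·48.3 = -3091.2
(ad+bc)·Cov[X, U] = (-23.36)·26.1 = -609.696
Cov[T, S] = 268.32 + (-3091.2) + (-609.696) = -3432.576.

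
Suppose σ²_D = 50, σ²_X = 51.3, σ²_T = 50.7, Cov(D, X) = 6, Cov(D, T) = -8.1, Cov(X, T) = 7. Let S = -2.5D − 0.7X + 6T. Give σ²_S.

σ²_S = 2368.037

σ²_S = a²·σ²_D + b²·σ²_X + c²·σ²_T + 2ab·Cov(D, X) + 2ac·Cov(D, T) + 2bc·Cov(X, T), with a = -2.5, b = -0.7, c = 6.
= 312.5 + 25.137 + 1825.2 + 21 + 243 + (-58.8)
= 2368.037.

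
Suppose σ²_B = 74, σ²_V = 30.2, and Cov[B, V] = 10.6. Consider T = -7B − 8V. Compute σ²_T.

σ²_T = a²·σ²_B + b²·σ²_V + 2ab·Cov[B, V] with a = -7, b = -8.
= (-7)²·74 + (-8)²·30.2 + 2·(-7)·(-8)·10.6
= 3626 + 1932.8 + 1187.2 = 6746.

σ²_T = 6746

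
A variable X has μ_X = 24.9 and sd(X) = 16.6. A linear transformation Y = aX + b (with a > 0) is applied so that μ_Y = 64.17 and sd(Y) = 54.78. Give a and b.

a = 3.3, b = -18

sd(Y) = a·sd(X) (a > 0), so a = 54.78/16.6 = 3.3.
μ_Y = a·μ_X + b, so b = 64.17 − 3.3·24.9 = -18.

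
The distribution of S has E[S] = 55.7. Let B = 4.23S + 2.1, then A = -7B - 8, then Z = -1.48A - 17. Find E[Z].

E[Z] = 2457.52596

E[B] = 4.23·55.7 + 2.1 = 237.711.
E[A] = (-7)·237.711 + (-8) = -1671.977.
E[Z] = (-1.48)·(-1671.977) + (-17) = 2457.52596.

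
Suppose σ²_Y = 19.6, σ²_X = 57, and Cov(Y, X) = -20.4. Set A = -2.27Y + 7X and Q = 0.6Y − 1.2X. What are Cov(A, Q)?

By bilinearity, Cov(A, Q) = ac·σ²_Y + bd·σ²_X + (ad+bc)·Cov(Y, X), with a=-2.27, b=7, c=0.6, d=-1.2.
ac·σ²_Y = (-2.27)·0.6·19.6 = -26.6952
bd·σ²_X = 7·(-1.2)·57 = -478.8
(ad+bc)·Cov(Y, X) = (6.924)·(-20.4) = -141.2496
Cov(A, Q) = -26.6952 + (-478.8) + (-141.2496) = -646.7448.

Cov(A, Q) = -646.7448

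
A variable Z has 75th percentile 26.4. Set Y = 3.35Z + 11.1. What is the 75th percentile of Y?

75th percentile of Y = 99.54

Since a = 3.35 > 0 the transformation is increasing, so the 75th percentile of Y = a·(P_{75} of Z) + b = 3.35·26.4 + 11.1 = 99.54.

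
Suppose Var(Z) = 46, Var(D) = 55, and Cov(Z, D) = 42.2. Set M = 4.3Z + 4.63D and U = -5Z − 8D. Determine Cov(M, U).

Cov(M, U) = -5454.81

By bilinearity, Cov(M, U) = ac·Var(Z) + bd·Var(D) + (ad+bc)·Cov(Z, D), with a=4.3, b=4.63, c=-5, d=-8.
ac·Var(Z) = 4.3·(-5)·46 = -989
bd·Var(D) = 4.63·(-8)·55 = -2037.2
(ad+bc)·Cov(Z, D) = (-57.55)·42.2 = -2428.61
Cov(M, U) = -989 + (-2037.2) + (-2428.61) = -5454.81.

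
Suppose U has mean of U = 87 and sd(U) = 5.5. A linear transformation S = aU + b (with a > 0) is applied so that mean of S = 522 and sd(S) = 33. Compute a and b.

sd(S) = a·sd(U) (a > 0), so a = 33/5.5 = 6.
mean of S = a·mean of U + b, so b = 522 − 6·87 = 0.

a = 6, b = 0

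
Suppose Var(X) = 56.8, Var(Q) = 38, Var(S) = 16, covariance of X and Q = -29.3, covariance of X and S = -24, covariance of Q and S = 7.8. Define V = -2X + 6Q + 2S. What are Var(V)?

Var(V) = a²·Var(X) + b²·Var(Q) + c²·Var(S) + 2ab·covariance of X and Q + 2ac·covariance of X and S + 2bc·covariance of Q and S, with a = -2, b = 6, c = 2.
= 227.2 + 1368 + 64 + 703.2 + 192 + 187.2
= 2741.6.

Var(V) = 2741.6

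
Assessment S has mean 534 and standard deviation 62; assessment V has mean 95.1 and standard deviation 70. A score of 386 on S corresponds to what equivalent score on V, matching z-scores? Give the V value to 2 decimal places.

z = (386 − 534)/62 ≈ -2.3871.
V = 95.1 + z·70 = 95.1 + (386 − 534)·70/62 ≈ -72.00.

V = -72.00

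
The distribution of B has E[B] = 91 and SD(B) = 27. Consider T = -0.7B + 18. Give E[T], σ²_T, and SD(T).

E[T] = -45.7, σ²_T = 357.21, SD(T) = 18.9

T = -0.7B + 18 is linear with a = -0.7, b = 18.
E[T] = a·E[B] + b = (-0.7)·91 + 18 = -45.7.
σ²_B = 27² = 729.
σ²_T = a²·σ²_B = (-0.7)²·729 = 357.21 (the additive constant 18 does not affect variance).
SD(T) = |a|·SD(B) = |-0.7|·27 = 18.9.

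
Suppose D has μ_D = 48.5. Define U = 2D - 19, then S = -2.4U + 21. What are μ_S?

μ_U = 2·48.5 + (-19) = 78.
μ_S = (-2.4)·78 + 21 = -166.2.

μ_S = -166.2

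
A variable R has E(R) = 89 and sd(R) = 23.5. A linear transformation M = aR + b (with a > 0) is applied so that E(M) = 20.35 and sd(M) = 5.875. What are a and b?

a = 0.25, b = -1.9

sd(M) = a·sd(R) (a > 0), so a = 5.875/23.5 = 0.25.
E(M) = a·E(R) + b, so b = 20.35 − 0.25·89 = -1.9.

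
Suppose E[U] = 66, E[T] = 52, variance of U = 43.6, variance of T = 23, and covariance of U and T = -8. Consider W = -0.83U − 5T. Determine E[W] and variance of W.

E[W] = (-0.83)·E[U] + (-5)·E[T] = (-0.83)·66 + (-5)·52 = -314.78.
variance of W = a²·variance of U + b²·variance of T + 2ab·covariance of U and T with a = -0.83, b = -5.
= (-0.83)²·43.6 + (-5)²·23 + 2·(-0.83)·(-5)·(-8)
= 30.03604 + 575 + (-66.4) = 538.63604.

E[W] = -314.78, variance of W = 538.63604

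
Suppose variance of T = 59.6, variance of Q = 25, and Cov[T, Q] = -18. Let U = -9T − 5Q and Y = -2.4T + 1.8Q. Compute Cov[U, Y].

Cov[U, Y] = 1137.96

By bilinearity, Cov[U, Y] = ac·variance of T + bd·variance of Q + (ad+bc)·Cov[T, Q], with a=-9, b=-5, c=-2.4, d=1.8.
ac·variance of T = (-9)·(-2.4)·59.6 = 1287.36
bd·variance of Q = (-5)·1.8·25 = -225
(ad+bc)·Cov[T, Q] = (-4.2)·(-18) = 75.6
Cov[U, Y] = 1287.36 + (-225) + 75.6 = 1137.96.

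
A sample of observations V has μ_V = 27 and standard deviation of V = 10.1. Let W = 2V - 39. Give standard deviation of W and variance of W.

W = 2V - 39 is linear with a = 2, b = -39.
standard deviation of W = |a|·standard deviation of V = |2|·10.1 = 20.2.
variance of V = 10.1² = 102.01.
variance of W = a²·variance of V = 2²·102.01 = 408.04 (the additive constant -39 does not affect variance).

standard deviation of W = 20.2, variance of W = 408.04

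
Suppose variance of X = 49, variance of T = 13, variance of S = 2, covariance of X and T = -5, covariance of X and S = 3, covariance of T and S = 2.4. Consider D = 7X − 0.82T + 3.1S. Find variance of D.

variance of D = 2604.3596

variance of D = a²·variance of X + b²·variance of T + c²·variance of S + 2ab·covariance of X and T + 2ac·covariance of X and S + 2bc·covariance of T and S, with a = 7, b = -0.82, c = 3.1.
= 2401 + 8.7412 + 19.22 + 57.4 + 130.2 + (-12.2016)
= 2604.3596.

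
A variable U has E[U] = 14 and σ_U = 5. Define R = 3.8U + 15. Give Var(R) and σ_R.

Var(R) = 361, σ_R = 19

R = 3.8U + 15 is linear with a = 3.8, b = 15.
Var(U) = 5² = 25.
Var(R) = a²·Var(U) = 3.8²·25 = 361 (the additive constant 15 does not affect variance).
σ_R = |a|·σ_U = |3.8|·5 = 19.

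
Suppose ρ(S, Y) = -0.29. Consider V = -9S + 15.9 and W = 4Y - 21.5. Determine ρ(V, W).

Linear rescalings preserve |correlation|; the slopes -9 and 4 have opposite signs, so the correlation flips sign: ρ(V, W) = −ρ(S, Y) = 0.29.

ρ(V, W) = 0.29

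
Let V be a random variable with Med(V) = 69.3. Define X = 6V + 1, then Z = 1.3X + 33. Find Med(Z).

Med(Z) = 574.84

Med(X) = 6·69.3 + 1 = 416.8.
Med(Z) = 1.3·416.8 + 33 = 574.84.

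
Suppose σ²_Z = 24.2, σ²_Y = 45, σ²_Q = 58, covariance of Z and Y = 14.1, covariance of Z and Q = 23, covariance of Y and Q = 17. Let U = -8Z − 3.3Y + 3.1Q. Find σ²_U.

σ²_U = a²·σ²_Z + b²·σ²_Y + c²·σ²_Q + 2ab·covariance of Z and Y + 2ac·covariance of Z and Q + 2bc·covariance of Y and Q, with a = -8, b = -3.3, c = 3.1.
= 1548.8 + 490.05 + 557.38 + 744.48 + (-1140.8) + (-347.82)
= 1852.09.

σ²_U = 1852.09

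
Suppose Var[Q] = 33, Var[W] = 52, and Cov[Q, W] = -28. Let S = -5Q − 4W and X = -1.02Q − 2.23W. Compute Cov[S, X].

Cov[S, X] = 205.7

By bilinearity, Cov[S, X] = ac·Var[Q] + bd·Var[W] + (ad+bc)·Cov[Q, W], with a=-5, b=-4, c=-1.02, d=-2.23.
ac·Var[Q] = (-5)·(-1.02)·33 = 168.3
bd·Var[W] = (-4)·(-2.23)·52 = 463.84
(ad+bc)·Cov[Q, W] = (15.23)·(-28) = -426.44
Cov[S, X] = 168.3 + 463.84 + (-426.44) = 205.7.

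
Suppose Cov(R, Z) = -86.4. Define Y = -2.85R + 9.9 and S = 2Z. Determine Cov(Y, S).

Cov(Y, S) = 492.48

Cov(Y, S) = a·c·Cov(R, Z) = (-2.85)·2·(-86.4) = 492.48. Additive constants drop out.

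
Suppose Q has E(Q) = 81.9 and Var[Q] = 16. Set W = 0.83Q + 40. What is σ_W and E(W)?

σ_W = 3.32, E(W) = 107.977

W = 0.83Q + 40 is linear with a = 0.83, b = 40.
σ_Q = √16 = 4.
σ_W = |a|·σ_Q = |0.83|·4 = 3.32.
E(W) = a·E(Q) + b = 0.83·81.9 + 40 = 107.977.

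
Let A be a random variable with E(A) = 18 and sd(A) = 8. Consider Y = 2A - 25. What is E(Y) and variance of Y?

Y = 2A - 25 is linear with a = 2, b = -25.
E(Y) = a·E(A) + b = 2·18 + (-25) = 11.
variance of A = 8² = 64.
variance of Y = a²·variance of A = 2²·64 = 256 (the additive constant -25 does not affect variance).

E(Y) = 11, variance of Y = 256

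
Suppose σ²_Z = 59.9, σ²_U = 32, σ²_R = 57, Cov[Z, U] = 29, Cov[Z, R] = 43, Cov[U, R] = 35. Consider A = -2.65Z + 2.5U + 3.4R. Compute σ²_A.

σ²_A = 715.45775

σ²_A = a²·σ²_Z + b²·σ²_U + c²·σ²_R + 2ab·Cov[Z, U] + 2ac·Cov[Z, R] + 2bc·Cov[U, R], with a = -2.65, b = 2.5, c = 3.4.
= 420.64775 + 200 + 658.92 + (-384.25) + (-774.86) + 595
= 715.45775.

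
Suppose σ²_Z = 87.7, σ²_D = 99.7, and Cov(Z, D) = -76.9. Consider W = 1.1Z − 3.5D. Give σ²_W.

σ²_W = 1919.572

σ²_W = a²·σ²_Z + b²·σ²_D + 2ab·Cov(Z, D) with a = 1.1, b = -3.5.
= 1.1²·87.7 + (-3.5)²·99.7 + 2·1.1·(-3.5)·(-76.9)
= 106.117 + 1221.325 + 592.13 = 1919.572.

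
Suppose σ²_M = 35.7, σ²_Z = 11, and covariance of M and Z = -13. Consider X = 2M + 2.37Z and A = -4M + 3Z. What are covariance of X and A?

covariance of X and A = -162.15

By bilinearity, covariance of X and A = ac·σ²_M + bd·σ²_Z + (ad+bc)·covariance of M and Z, with a=2, b=2.37, c=-4, d=3.
ac·σ²_M = 2·(-4)·35.7 = -285.6
bd·σ²_Z = 2.37·3·11 = 78.21
(ad+bc)·covariance of M and Z = (-3.48)·(-13) = 45.24
covariance of X and A = -285.6 + 78.21 + 45.24 = -162.15.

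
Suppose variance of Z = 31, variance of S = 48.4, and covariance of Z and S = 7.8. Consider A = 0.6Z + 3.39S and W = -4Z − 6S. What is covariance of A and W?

By bilinearity, covariance of A and W = ac·variance of Z + bd·variance of S + (ad+bc)·covariance of Z and S, with a=0.6, b=3.39, c=-4, d=-6.
ac·variance of Z = 0.6·(-4)·31 = -74.4
bd·variance of S = 3.39·(-6)·48.4 = -984.456
(ad+bc)·covariance of Z and S = (-17.16)·7.8 = -133.848
covariance of A and W = -74.4 + (-984.456) + (-133.848) = -1192.704.

covariance of A and W = -1192.704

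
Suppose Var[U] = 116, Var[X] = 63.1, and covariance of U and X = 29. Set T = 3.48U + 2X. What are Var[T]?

Var[T] = a²·Var[U] + b²·Var[X] + 2ab·covariance of U and X with a = 3.48, b = 2.
= 3.48²·116 + 2²·63.1 + 2·3.48·2·29
= 1404.8064 + 252.4 + 403.68 = 2060.8864.

Var[T] = 2060.8864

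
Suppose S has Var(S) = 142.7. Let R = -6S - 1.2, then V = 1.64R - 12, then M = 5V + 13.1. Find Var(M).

Var(M) = 345425.328

Var(R) = (-6)²·142.7 = 5137.2.
Var(V) = 1.64²·5137.2 = 13817.01312.
Var(M) = 5²·13817.01312 = 345425.328.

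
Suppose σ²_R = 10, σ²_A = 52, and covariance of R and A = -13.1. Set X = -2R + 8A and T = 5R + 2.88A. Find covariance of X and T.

covariance of X and T = 649.536

By bilinearity, covariance of X and T = ac·σ²_R + bd·σ²_A + (ad+bc)·covariance of R and A, with a=-2, b=8, c=5, d=2.88.
ac·σ²_R = (-2)·5·10 = -100
bd·σ²_A = 8·2.88·52 = 1198.08
(ad+bc)·covariance of R and A = (34.24)·(-13.1) = -448.544
covariance of X and T = -100 + 1198.08 + (-448.544) = 649.536.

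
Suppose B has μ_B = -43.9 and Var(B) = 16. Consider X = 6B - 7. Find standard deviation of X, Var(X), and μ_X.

standard deviation of X = 24, Var(X) = 576, μ_X = -270.4

X = 6B - 7 is linear with a = 6, b = -7.
standard deviation of B = √16 = 4.
standard deviation of X = |a|·standard deviation of B = |6|·4 = 24.
Var(X) = a²·Var(B) = 6²·16 = 576 (the additive constant -7 does not affect variance).
μ_X = a·μ_B + b = 6·(-43.9) + (-7) = -270.4.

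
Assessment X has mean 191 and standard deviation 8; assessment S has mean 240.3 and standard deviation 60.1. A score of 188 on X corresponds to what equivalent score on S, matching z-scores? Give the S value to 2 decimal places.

z = (188 − 191)/8 = -0.375.
S = 240.3 + z·60.1 = 240.3 + (188 − 191)·60.1/8 ≈ 217.76.

S = 217.76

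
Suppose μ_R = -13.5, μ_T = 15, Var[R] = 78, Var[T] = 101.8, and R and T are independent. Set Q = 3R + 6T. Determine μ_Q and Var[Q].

μ_Q = 49.5, Var[Q] = 4366.8

μ_Q = 3·μ_R + 6·μ_T = 3·(-13.5) + 6·15 = 49.5.
Var[Q] = a²·Var[R] + b²·Var[T] + 2ab·Cov(R, T) with a = 3, b = 6.
Independence gives Cov(R, T) = 0.
= 3²·78 + 6²·101.8 + 2·3·6·0
= 702 + 3664.8 + 0 = 4366.8.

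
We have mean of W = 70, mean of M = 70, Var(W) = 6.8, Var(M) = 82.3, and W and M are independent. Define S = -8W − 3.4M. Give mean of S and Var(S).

mean of S = -798, Var(S) = 1386.588

mean of S = (-8)·mean of W + (-3.4)·mean of M = (-8)·70 + (-3.4)·70 = -798.
Var(S) = a²·Var(W) + b²·Var(M) + 2ab·covariance of W and M with a = -8, b = -3.4.
Independence gives covariance of W and M = 0.
= (-8)²·6.8 + (-3.4)²·82.3 + 2·(-8)·(-3.4)·0
= 435.2 + 951.388 + 0 = 1386.588.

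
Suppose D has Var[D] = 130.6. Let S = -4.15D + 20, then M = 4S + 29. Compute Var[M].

Var[M] = 35988.136

Var[S] = (-4.15)²·130.6 = 2249.2585.
Var[M] = 4²·2249.2585 = 35988.136.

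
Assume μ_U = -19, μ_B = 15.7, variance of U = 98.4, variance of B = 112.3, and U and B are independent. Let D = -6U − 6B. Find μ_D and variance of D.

μ_D = (-6)·μ_U + (-6)·μ_B = (-6)·(-19) + (-6)·15.7 = 19.8.
variance of D = a²·variance of U + b²·variance of B + 2ab·Cov[U, B] with a = -6, b = -6.
Independence gives Cov[U, B] = 0.
= (-6)²·98.4 + (-6)²·112.3 + 2·(-6)·(-6)·0
= 3542.4 + 4042.8 + 0 = 7585.2.

μ_D = 19.8, variance of D = 7585.2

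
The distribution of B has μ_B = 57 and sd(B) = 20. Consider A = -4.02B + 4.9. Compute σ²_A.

σ²_A = 6464.16

A = -4.02B + 4.9 is linear with a = -4.02, b = 4.9.
σ²_B = 20² = 400.
σ²_A = a²·σ²_B = (-4.02)²·400 = 6464.16 (the additive constant 4.9 does not affect variance).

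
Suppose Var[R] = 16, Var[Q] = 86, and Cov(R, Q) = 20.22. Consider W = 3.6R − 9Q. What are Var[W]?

Var[W] = 5863.104

Var[W] = a²·Var[R] + b²·Var[Q] + 2ab·Cov(R, Q) with a = 3.6, b = -9.
= 3.6²·16 + (-9)²·86 + 2·3.6·(-9)·20.22
= 207.36 + 6966 + (-1310.256) = 5863.104.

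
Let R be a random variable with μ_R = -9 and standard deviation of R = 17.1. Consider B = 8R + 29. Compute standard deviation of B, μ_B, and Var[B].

standard deviation of B = 136.8, μ_B = -43, Var[B] = 18714.24

B = 8R + 29 is linear with a = 8, b = 29.
standard deviation of B = |a|·standard deviation of R = |8|·17.1 = 136.8.
μ_B = a·μ_R + b = 8·(-9) + 29 = -43.
Var[R] = 17.1² = 292.41.
Var[B] = a²·Var[R] = 8²·292.41 = 18714.24 (the additive constant 29 does not affect variance).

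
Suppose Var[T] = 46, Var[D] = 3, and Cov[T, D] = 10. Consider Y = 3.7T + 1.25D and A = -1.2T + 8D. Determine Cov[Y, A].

Cov[Y, A] = 106.76

By bilinearity, Cov[Y, A] = ac·Var[T] + bd·Var[D] + (ad+bc)·Cov[T, D], with a=3.7, b=1.25, c=-1.2, d=8.
ac·Var[T] = 3.7·(-1.2)·46 = -204.24
bd·Var[D] = 1.25·8·3 = 30
(ad+bc)·Cov[T, D] = (28.1)·10 = 281
Cov[Y, A] = -204.24 + 30 + 281 = 106.76.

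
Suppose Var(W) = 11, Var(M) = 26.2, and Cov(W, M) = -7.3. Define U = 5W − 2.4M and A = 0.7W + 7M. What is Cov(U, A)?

Cov(U, A) = -644.896

By bilinearity, Cov(U, A) = ac·Var(W) + bd·Var(M) + (ad+bc)·Cov(W, M), with a=5, b=-2.4, c=0.7, d=7.
ac·Var(W) = 5·0.7·11 = 38.5
bd·Var(M) = (-2.4)·7·26.2 = -440.16
(ad+bc)·Cov(W, M) = (33.32)·(-7.3) = -243.236
Cov(U, A) = 38.5 + (-440.16) + (-243.236) = -644.896.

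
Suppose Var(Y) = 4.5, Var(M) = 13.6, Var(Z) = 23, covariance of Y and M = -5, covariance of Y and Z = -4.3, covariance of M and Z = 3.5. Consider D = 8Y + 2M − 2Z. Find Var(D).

Var(D) = 384

Var(D) = a²·Var(Y) + b²·Var(M) + c²·Var(Z) + 2ab·covariance of Y and M + 2ac·covariance of Y and Z + 2bc·covariance of M and Z, with a = 8, b = 2, c = -2.
= 288 + 54.4 + 92 + (-160) + 137.6 + (-28)
= 384.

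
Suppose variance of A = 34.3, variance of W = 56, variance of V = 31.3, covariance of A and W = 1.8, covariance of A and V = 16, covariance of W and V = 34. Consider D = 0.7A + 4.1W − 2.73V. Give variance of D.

variance of D = 379.49877

variance of D = a²·variance of A + b²·variance of W + c²·variance of V + 2ab·covariance of A and W + 2ac·covariance of A and V + 2bc·covariance of W and V, with a = 0.7, b = 4.1, c = -2.73.
= 16.807 + 941.36 + 233.27577 + 10.332 + (-61.152) + (-761.124)
= 379.49877.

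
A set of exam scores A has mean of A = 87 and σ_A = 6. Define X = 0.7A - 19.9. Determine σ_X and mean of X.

X = 0.7A - 19.9 is linear with a = 0.7, b = -19.9.
σ_X = |a|·σ_A = |0.7|·6 = 4.2.
mean of X = a·mean of A + b = 0.7·87 + (-19.9) = 41.

σ_X = 4.2, mean of X = 41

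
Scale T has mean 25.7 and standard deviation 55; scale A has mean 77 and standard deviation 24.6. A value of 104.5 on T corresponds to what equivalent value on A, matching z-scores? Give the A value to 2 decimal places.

z = (104.5 − 25.7)/55 ≈ 1.4327.
A = 77 + z·24.6 = 77 + (104.5 − 25.7)·24.6/55 ≈ 112.25.

A = 112.25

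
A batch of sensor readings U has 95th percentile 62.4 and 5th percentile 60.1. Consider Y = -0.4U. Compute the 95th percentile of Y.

Since a = -0.4 < 0 the transformation is decreasing, reversing order: the 95th percentile of Y corresponds to the 5th percentile of U.
So P_{95}(Y) = a·P_{5}(U) + b = (-0.4)·60.1 = -24.04.

95th percentile of Y = -24.04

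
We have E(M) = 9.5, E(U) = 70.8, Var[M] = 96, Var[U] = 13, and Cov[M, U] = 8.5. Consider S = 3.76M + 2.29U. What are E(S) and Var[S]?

E(S) = 197.852, Var[S] = 1571.7597

E(S) = 3.76·E(M) + 2.29·E(U) = 3.76·9.5 + 2.29·70.8 = 197.852.
Var[S] = a²·Var[M] + b²·Var[U] + 2ab·Cov[M, U] with a = 3.76, b = 2.29.
= 3.76²·96 + 2.29²·13 + 2·3.76·2.29·8.5
= 1357.2096 + 68.1733 + 146.3768 = 1571.7597.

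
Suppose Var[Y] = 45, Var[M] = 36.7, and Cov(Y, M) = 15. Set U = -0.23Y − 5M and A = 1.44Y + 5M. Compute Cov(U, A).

Cov(U, A) = -1057.654

By bilinearity, Cov(U, A) = ac·Var[Y] + bd·Var[M] + (ad+bc)·Cov(Y, M), with a=-0.23, b=-5, c=1.44, d=5.
ac·Var[Y] = (-0.23)·1.44·45 = -14.904
bd·Var[M] = (-5)·5·36.7 = -917.5
(ad+bc)·Cov(Y, M) = (-8.35)·15 = -125.25
Cov(U, A) = -14.904 + (-917.5) + (-125.25) = -1057.654.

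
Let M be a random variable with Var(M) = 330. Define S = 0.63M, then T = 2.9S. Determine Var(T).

Var(S) = 0.63²·330 = 130.977.
Var(T) = 2.9²·130.977 = 1101.51657.

Var(T) = 1101.51657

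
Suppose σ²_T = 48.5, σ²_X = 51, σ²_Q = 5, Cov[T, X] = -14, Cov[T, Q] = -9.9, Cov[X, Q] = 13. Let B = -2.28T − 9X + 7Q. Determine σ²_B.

σ²_B = 2731.5704

σ²_B = a²·σ²_T + b²·σ²_X + c²·σ²_Q + 2ab·Cov[T, X] + 2ac·Cov[T, Q] + 2bc·Cov[X, Q], with a = -2.28, b = -9, c = 7.
= 252.1224 + 4131 + 245 + (-574.56) + 316.008 + (-1638)
= 2731.5704.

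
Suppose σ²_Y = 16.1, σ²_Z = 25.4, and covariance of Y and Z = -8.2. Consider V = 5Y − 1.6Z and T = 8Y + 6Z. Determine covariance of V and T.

covariance of V and T = 259.12

By bilinearity, covariance of V and T = ac·σ²_Y + bd·σ²_Z + (ad+bc)·covariance of Y and Z, with a=5, b=-1.6, c=8, d=6.
ac·σ²_Y = 5·8·16.1 = 644
bd·σ²_Z = (-1.6)·6·25.4 = -243.84
(ad+bc)·covariance of Y and Z = (17.2)·(-8.2) = -141.04
covariance of V and T = 644 + (-243.84) + (-141.04) = 259.12.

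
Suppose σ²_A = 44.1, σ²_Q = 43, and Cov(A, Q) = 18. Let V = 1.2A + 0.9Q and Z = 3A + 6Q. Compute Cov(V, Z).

By bilinearity, Cov(V, Z) = ac·σ²_A + bd·σ²_Q + (ad+bc)·Cov(A, Q), with a=1.2, b=0.9, c=3, d=6.
ac·σ²_A = 1.2·3·44.1 = 158.76
bd·σ²_Q = 0.9·6·43 = 232.2
(ad+bc)·Cov(A, Q) = (9.9)·18 = 178.2
Cov(V, Z) = 158.76 + 232.2 + 178.2 = 569.16.

Cov(V, Z) = 569.16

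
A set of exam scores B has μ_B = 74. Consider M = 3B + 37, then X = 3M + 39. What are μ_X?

μ_X = 816

μ_M = 3·74 + 37 = 259.
μ_X = 3·259 + 39 = 816.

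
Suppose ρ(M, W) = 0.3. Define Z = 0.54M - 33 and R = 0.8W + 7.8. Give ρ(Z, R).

Linear rescalings preserve correlation up to sign; here the slopes 0.54 and 0.8 have the same sign, so ρ(Z, R) = ρ(M, W) = 0.3.

ρ(Z, R) = 0.3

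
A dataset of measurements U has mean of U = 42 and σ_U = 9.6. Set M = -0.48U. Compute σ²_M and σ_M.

M = -0.48U is linear with a = -0.48, b = 0.
σ²_U = 9.6² = 92.16.
σ²_M = a²·σ²_U = (-0.48)²·92.16 = 21.233664.
σ_M = |a|·σ_U = |-0.48|·9.6 = 4.608.

σ²_M = 21.233664, σ_M = 4.608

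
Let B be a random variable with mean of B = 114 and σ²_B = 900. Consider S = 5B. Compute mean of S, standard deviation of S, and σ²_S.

mean of S = 570, standard deviation of S = 150, σ²_S = 22500

S = 5B is linear with a = 5, b = 0.
mean of S = a·mean of B + b = 5·114 = 570.
standard deviation of B = √900 = 30.
standard deviation of S = |a|·standard deviation of B = |5|·30 = 150.
σ²_S = a²·σ²_B = 5²·900 = 22500.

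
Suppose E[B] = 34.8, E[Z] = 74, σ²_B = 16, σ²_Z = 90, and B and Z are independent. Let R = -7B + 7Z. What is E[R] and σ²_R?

E[R] = (-7)·E[B] + 7·E[Z] = (-7)·34.8 + 7·74 = 274.4.
σ²_R = a²·σ²_B + b²·σ²_Z + 2ab·Cov(B, Z) with a = -7, b = 7.
Independence gives Cov(B, Z) = 0.
= (-7)²·16 + 7²·90 + 2·(-7)·7·0
= 784 + 4410 + 0 = 5194.

E[R] = 274.4, σ²_R = 5194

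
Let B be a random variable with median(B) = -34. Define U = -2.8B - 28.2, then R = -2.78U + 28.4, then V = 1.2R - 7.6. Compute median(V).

median(V) = -197.032

median(U) = (-2.8)·(-34) + (-28.2) = 67.
median(R) = (-2.78)·67 + 28.4 = -157.86.
median(V) = 1.2·(-157.86) + (-7.6) = -197.032.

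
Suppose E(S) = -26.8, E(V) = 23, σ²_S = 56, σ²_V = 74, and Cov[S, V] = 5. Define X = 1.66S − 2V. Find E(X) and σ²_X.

E(X) = -90.488, σ²_X = 417.1136

E(X) = 1.66·E(S) + (-2)·E(V) = 1.66·(-26.8) + (-2)·23 = -90.488.
σ²_X = a²·σ²_S + b²·σ²_V + 2ab·Cov[S, V] with a = 1.66, b = -2.
= 1.66²·56 + (-2)²·74 + 2·1.66·(-2)·5
= 154.3136 + 296 + (-33.2) = 417.1136.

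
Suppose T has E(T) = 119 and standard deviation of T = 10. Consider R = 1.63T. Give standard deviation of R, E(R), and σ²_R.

standard deviation of R = 16.3, E(R) = 193.97, σ²_R = 265.69

R = 1.63T is linear with a = 1.63, b = 0.
standard deviation of R = |a|·standard deviation of T = |1.63|·10 = 16.3.
E(R) = a·E(T) + b = 1.63·119 = 193.97.
σ²_T = 10² = 100.
σ²_R = a²·σ²_T = 1.63²·100 = 265.69.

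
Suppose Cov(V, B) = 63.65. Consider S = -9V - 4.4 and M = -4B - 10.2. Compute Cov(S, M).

Cov(S, M) = 2291.4

Cov(S, M) = a·c·Cov(V, B) = (-9)·(-4)·63.65 = 2291.4. Additive constants drop out.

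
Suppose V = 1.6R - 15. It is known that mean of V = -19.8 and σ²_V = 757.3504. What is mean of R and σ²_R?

mean of R = -3, σ²_R = 295.84

From V = 1.6R - 15: mean of V = a·mean of R + b, so mean of R = (mean of V − b)/a = (-19.8 − (-15))/1.6 = -3.
σ²_V = a²·σ²_R, so σ²_R = 757.3504/1.6² = 295.84.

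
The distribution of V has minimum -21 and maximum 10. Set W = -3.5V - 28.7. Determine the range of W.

Range(W) = 108.5

Range of V = 10 − (-21) = 31.
Range(W) = |a|·Range(V) = |-3.5|·31 = 108.5.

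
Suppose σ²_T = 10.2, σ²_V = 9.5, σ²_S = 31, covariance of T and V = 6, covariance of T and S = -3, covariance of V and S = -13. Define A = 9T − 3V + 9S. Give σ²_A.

σ²_A = 3314.7

σ²_A = a²·σ²_T + b²·σ²_V + c²·σ²_S + 2ab·covariance of T and V + 2ac·covariance of T and S + 2bc·covariance of V and S, with a = 9, b = -3, c = 9.
= 826.2 + 85.5 + 2511 + (-324) + (-486) + 702
= 3314.7.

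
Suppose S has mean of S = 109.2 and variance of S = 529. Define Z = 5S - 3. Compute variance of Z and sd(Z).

variance of Z = 13225, sd(Z) = 115

Z = 5S - 3 is linear with a = 5, b = -3.
variance of Z = a²·variance of S = 5²·529 = 13225 (the additive constant -3 does not affect variance).
sd(S) = √529 = 23.
sd(Z) = |a|·sd(S) = |5|·23 = 115.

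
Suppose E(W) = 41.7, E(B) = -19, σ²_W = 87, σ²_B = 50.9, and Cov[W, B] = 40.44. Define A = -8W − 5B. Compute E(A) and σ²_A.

E(A) = -238.6, σ²_A = 10075.7

E(A) = (-8)·E(W) + (-5)·E(B) = (-8)·41.7 + (-5)·(-19) = -238.6.
σ²_A = a²·σ²_W + b²·σ²_B + 2ab·Cov[W, B] with a = -8, b = -5.
= (-8)²·87 + (-5)²·50.9 + 2·(-8)·(-5)·40.44
= 5568 + 1272.5 + 3235.2 = 10075.7.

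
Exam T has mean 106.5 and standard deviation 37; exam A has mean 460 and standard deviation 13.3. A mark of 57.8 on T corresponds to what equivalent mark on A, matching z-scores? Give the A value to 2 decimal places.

A = 442.49

z = (57.8 − 106.5)/37 ≈ -1.3162.
A = 460 + z·13.3 = 460 + (57.8 − 106.5)·13.3/37 ≈ 442.49.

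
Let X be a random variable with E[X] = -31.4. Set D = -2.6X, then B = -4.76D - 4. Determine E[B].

E[D] = (-2.6)·(-31.4) = 81.64.
E[B] = (-4.76)·81.64 + (-4) = -392.6064.

E[B] = -392.6064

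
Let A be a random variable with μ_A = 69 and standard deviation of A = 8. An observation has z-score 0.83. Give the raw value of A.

A = μ_A + z·standard deviation of A = 69 + 0.83·8 = 75.64.

A = 75.64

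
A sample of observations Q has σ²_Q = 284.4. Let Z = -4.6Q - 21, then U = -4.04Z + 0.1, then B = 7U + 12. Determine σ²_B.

σ²_B = 4812869.2743936

σ²_Z = (-4.6)²·284.4 = 6017.904.
σ²_U = (-4.04)²·6017.904 = 98221.8219264.
σ²_B = 7²·98221.8219264 = 4812869.2743936.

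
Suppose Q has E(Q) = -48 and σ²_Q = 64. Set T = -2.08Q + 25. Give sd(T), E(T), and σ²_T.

T = -2.08Q + 25 is linear with a = -2.08, b = 25.
sd(Q) = √64 = 8.
sd(T) = |a|·sd(Q) = |-2.08|·8 = 16.64.
E(T) = a·E(Q) + b = (-2.08)·(-48) + 25 = 124.84.
σ²_T = a²·σ²_Q = (-2.08)²·64 = 276.8896 (the additive constant 25 does not affect variance).

sd(T) = 16.64, E(T) = 124.84, σ²_T = 276.8896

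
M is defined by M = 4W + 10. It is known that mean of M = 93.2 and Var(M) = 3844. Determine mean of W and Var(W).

mean of W = 20.8, Var(W) = 240.25

From M = 4W + 10: mean of M = a·mean of W + b, so mean of W = (mean of M − b)/a = (93.2 − 10)/4 = 20.8.
Var(M) = a²·Var(W), so Var(W) = 3844/4² = 240.25.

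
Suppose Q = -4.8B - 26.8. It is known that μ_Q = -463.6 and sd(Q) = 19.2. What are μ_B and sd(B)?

From Q = -4.8B - 26.8: μ_Q = a·μ_B + b, so μ_B = (μ_Q − b)/a = (-463.6 − (-26.8))/(-4.8) = 91.
sd(Q) = |a|·sd(B), so sd(B) = 19.2/|-4.8| = 4.

μ_B = 91, sd(B) = 4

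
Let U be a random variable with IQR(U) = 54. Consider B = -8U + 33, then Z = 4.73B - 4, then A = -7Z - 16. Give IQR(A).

IQR(A) = 14303.52

IQR(B) = |-8|·54 = 432.
IQR(Z) = |4.73|·432 = 2043.36.
IQR(A) = |-7|·2043.36 = 14303.52.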